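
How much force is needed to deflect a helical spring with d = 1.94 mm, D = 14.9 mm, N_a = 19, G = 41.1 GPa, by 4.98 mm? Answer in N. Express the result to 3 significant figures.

5.77 N

k = Gd⁴/(8D³N_a) = (41.1×10³)(1.94⁴)/(8·14.9³·19) = 1.1578 N/mm
F = k·δ = 1.1578 × 4.98 = 5.766 N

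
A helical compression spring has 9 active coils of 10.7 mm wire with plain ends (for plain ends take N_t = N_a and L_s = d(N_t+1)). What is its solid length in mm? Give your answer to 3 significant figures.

107 mm

plain ends: N_t = N_a = 9
L_s = d·(N_t+1) = 10.7 × 10 = 107 mm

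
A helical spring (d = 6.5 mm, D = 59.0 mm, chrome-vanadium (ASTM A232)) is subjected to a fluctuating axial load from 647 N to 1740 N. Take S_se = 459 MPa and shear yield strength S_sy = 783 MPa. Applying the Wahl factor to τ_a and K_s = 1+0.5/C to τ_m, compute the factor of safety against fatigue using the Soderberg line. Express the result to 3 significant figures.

C = D/d = 59.0/6.5 = 9.0769; K_W = (4C−1)/(4C−4)+0.615/C = 1.1606; K_s = 1+0.5/C = 1.0551
F_a = (F_max−F_min)/2 = 546.5 N; F_m = (F_max+F_min)/2 = 1193.5 N
τ_a = K_W·8F_aD/(πd³) = 1.1606 × 298.98 = 347 MPa
τ_m = K_s·8F_mD/(πd³) = 1.0551 × 652.94 = 688.91 MPa
Soderberg: 1/n_f = τ_a/S_se + τ_m/S_sy = 347/459 + 688.91/783 = 0.75599 + 0.87983 = 1.6358
n_f = 1/1.6358 = 0.6113

0.611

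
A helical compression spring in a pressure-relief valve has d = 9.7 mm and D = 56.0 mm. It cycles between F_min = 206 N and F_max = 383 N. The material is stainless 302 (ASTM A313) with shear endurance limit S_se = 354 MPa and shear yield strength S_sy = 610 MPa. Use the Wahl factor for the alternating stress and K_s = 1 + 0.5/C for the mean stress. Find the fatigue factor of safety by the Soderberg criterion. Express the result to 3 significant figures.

7.61

C = D/d = 56.0/9.7 = 5.7732; K_W = (4C−1)/(4C−4)+0.615/C = 1.2637; K_s = 1+0.5/C = 1.0866
F_a = (F_max−F_min)/2 = 88.5 N; F_m = (F_max+F_min)/2 = 294.5 N
τ_a = K_W·8F_aD/(πd³) = 1.2637 × 13.828 = 17.474 MPa
τ_m = K_s·8F_mD/(πd³) = 1.0866 × 46.015 = 50 MPa
Soderberg: 1/n_f = τ_a/S_se + τ_m/S_sy = 17.474/354 + 50/610 = 0.04936 + 0.08197 = 0.13133
n_f = 1/0.13133 = 7.615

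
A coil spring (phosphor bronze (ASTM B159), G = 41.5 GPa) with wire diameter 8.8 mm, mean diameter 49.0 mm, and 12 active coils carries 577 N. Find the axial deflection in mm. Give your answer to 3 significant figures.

26.2 mm

k = Gd⁴/(8D³N_a) = (41.5×10³)(8.8⁴)/(8·49.0³·12) = 22.035 N/mm
δ = F/k = 577 / 22.035 = 26.185 mm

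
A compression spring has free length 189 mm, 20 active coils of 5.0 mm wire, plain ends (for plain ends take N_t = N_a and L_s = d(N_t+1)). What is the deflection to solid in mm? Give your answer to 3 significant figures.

84.0 mm

N_t = 20; L_s = 5.0·21 = 105 mm
δ_solid = L₀ − L_s = 189 − 105 = 84 mm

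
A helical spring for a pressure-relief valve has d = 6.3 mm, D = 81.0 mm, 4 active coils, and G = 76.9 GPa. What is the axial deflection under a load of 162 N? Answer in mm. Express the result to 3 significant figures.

22.7 mm

k = Gd⁴/(8D³N_a) = (76.9×10³)(6.3⁴)/(8·81.0³·4) = 7.1233 N/mm
δ = F/k = 162 / 7.1233 = 22.742 mm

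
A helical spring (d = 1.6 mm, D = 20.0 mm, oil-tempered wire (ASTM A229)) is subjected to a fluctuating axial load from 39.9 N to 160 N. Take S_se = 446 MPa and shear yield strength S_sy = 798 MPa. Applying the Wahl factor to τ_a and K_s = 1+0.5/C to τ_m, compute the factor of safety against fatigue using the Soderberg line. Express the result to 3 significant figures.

C = D/d = 20.0/1.6 = 12.5000; K_W = (4C−1)/(4C−4)+0.615/C = 1.1144; K_s = 1+0.5/C = 1.0400
F_a = (F_max−F_min)/2 = 60.05 N; F_m = (F_max+F_min)/2 = 99.95 N
τ_a = K_W·8F_aD/(πd³) = 1.1144 × 746.66 = 832.09 MPa
τ_m = K_s·8F_mD/(πd³) = 1.0400 × 1242.8 = 1292.5 MPa
Soderberg: 1/n_f = τ_a/S_se + τ_m/S_sy = 832.09/446 + 1292.5/798 = 1.86568 + 1.61966 = 3.4853
n_f = 1/3.4853 = 0.2869

0.287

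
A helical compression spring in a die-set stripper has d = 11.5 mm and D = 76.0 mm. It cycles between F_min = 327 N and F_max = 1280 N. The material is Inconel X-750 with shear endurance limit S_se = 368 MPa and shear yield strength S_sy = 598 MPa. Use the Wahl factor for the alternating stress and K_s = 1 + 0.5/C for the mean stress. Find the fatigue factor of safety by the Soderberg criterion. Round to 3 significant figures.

C = D/d = 76.0/11.5 = 6.6087; K_W = (4C−1)/(4C−4)+0.615/C = 1.2268; K_s = 1+0.5/C = 1.0757
F_a = (F_max−F_min)/2 = 476.5 N; F_m = (F_max+F_min)/2 = 803.5 N
τ_a = K_W·8F_aD/(πd³) = 1.2268 × 60.635 = 74.386 MPa
τ_m = K_s·8F_mD/(πd³) = 1.0757 × 102.25 = 109.98 MPa
Soderberg: 1/n_f = τ_a/S_se + τ_m/S_sy = 74.386/368 + 109.98/598 = 0.20214 + 0.18392 = 0.38605
n_f = 1/0.38605 = 2.59

2.59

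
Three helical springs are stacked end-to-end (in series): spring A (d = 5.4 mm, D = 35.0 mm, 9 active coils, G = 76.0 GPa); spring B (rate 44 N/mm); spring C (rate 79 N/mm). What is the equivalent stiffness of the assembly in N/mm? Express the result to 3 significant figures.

k_A = Gd⁴/(8D³N_a) = (76.0×10³)(5.4⁴)/(8·35.0³·9) = 20.934 N/mm
Series: 1/k_eq = 1/20.934 + 1/44 + 1/79 = 0.083155; k_eq = 12.026 N/mm

12.0 N/mm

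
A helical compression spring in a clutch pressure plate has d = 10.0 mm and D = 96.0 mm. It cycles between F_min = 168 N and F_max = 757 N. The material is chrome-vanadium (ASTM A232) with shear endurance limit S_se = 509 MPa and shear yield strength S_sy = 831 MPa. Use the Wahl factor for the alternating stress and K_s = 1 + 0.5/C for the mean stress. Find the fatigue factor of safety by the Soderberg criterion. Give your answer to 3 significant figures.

C = D/d = 96.0/10.0 = 9.6000; K_W = (4C−1)/(4C−4)+0.615/C = 1.1513; K_s = 1+0.5/C = 1.0521
F_a = (F_max−F_min)/2 = 294.5 N; F_m = (F_max+F_min)/2 = 462.5 N
τ_a = K_W·8F_aD/(πd³) = 1.1513 × 71.994 = 82.885 MPa
τ_m = K_s·8F_mD/(πd³) = 1.0521 × 113.06 = 118.95 MPa
Soderberg: 1/n_f = τ_a/S_se + τ_m/S_sy = 82.885/509 + 118.95/831 = 0.16284 + 0.14314 = 0.30598
n_f = 1/0.30598 = 3.268

3.27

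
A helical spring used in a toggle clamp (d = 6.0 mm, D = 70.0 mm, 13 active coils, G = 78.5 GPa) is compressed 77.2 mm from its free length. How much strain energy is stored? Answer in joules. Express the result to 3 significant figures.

k = Gd⁴/(8D³N_a) = (78.5×10³)(6.0⁴)/(8·70.0³·13) = 2.852 N/mm
U = ½kδ² = 0.5 × 2.852 × 77.2² = 8498.7 N·mm = 8.4987 J

8.50 J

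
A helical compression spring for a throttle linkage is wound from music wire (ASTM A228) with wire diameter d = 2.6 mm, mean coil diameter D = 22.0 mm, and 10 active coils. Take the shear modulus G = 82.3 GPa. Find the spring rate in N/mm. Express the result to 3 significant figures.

4.42 N/mm

k = Gd⁴/(8D³N_a) = (82.3×10³ × 2.6⁴) / (8 × 22.0³ × 10)
  = 3.76091e+06 / 851840 = 4.415 N/mm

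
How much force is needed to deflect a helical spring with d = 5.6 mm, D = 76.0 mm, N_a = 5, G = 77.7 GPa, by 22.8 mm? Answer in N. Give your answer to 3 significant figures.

99.2 N

k = Gd⁴/(8D³N_a) = (77.7×10³)(5.6⁴)/(8·76.0³·5) = 4.3518 N/mm
F = k·δ = 4.3518 × 22.8 = 99.222 N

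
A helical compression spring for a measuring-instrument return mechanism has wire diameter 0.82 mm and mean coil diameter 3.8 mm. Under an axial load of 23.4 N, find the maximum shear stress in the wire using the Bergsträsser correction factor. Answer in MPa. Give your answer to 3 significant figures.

543 MPa

Spring index C = D/d = 3.8/0.82 = 4.6341
K_B = (4C+2)/(4C−3) = 20.537/15.537 = 1.3218
τ₀ = 8FD/(πd³) = 8·23.4·3.8/(π·0.82³) = 711.36/1.7322 = 410.67 MPa
τ_max = K·τ₀ = 1.3218 × 410.67 = 542.84 MPa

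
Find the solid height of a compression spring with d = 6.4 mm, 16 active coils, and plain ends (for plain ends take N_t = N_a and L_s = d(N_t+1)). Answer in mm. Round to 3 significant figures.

109 mm

plain ends: N_t = N_a = 16
L_s = d·(N_t+1) = 6.4 × 17 = 108.8 mm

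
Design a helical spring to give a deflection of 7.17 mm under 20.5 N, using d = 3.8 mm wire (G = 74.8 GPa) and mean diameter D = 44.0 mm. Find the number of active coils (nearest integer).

Required rate k = F/δ = 20.5/7.17 = 2.8591 N/mm
N_a = Gd⁴/(8D³k) = (74.8×10³ × 3.8⁴)/(8 × 44.0³ × 2.8591)
    = 1.55968e+07 / 1.94842e+06 = 8.005 → 8 coils

8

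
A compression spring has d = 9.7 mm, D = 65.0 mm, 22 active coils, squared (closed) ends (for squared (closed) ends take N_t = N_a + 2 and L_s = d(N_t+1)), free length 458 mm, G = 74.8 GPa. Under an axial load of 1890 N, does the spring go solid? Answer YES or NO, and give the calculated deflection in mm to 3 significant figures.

k = Gd⁴/(8D³N_a) = (74.8×10³)(9.7⁴)/(8·65.0³·22) = 13.7 N/mm
N_t = 24; L_s = 9.7·25 = 242.5 mm; δ_solid = L₀ − L_s = 458 − 242.5 = 215.5 mm
δ = F/k = 1890/13.7 = 137.95 mm
δ < δ_solid → spring does not go solid

NO, δ = 138 mm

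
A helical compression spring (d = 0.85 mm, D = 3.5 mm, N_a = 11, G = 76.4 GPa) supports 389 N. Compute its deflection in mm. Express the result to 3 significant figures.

36.8 mm

k = Gd⁴/(8D³N_a) = (76.4×10³)(0.85⁴)/(8·3.5³·11) = 10.57 N/mm
δ = F/k = 389 / 10.57 = 36.802 mm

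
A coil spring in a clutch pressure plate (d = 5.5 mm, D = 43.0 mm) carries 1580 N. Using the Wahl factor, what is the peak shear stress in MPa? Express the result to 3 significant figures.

Spring index C = D/d = 43.0/5.5 = 7.8182
K_W = (4C−1)/(4C−4) + 0.615/C = 30.273/27.273 + 0.0787 = 1.1887
τ₀ = 8FD/(πd³) = 8·1580·43.0/(π·5.5³) = 543520/522.68 = 1039.9 MPa
τ_max = K·τ₀ = 1.1887 × 1039.9 = 1236.1 MPa

1240 MPa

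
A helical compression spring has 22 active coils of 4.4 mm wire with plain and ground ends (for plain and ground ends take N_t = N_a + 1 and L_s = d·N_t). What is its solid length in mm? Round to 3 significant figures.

101 mm

plain and ground ends: N_t = N_a + 1 = 22 + 1 = 23
L_s = d·N_t = 4.4 × 23 = 101.2 mm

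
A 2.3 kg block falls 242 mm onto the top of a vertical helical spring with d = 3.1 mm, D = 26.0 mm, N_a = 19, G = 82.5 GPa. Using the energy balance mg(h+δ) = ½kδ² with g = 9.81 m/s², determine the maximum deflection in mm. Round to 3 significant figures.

k = Gd⁴/(8D³N_a) = (82.5×10³)(3.1⁴)/(8·26.0³·19) = 2.8519 N/mm
W = mg = 2.3 × 9.81 = 22.563 N
½kδ² − Wδ − Wh = 0 → δ = (W + √(W² + 2kWh))/k
δ = (22.563 + √(509.09 + 31144.4))/2.8519 = (22.563 + 177.91)/2.8519 = 70.296 mm

70.3 mm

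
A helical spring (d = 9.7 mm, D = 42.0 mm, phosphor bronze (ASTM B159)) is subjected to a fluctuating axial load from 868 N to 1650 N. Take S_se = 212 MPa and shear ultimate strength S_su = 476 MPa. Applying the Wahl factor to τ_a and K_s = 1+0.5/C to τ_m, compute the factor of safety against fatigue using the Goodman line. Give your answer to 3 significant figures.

C = D/d = 42.0/9.7 = 4.3299; K_W = (4C−1)/(4C−4)+0.615/C = 1.3673; K_s = 1+0.5/C = 1.1155
F_a = (F_max−F_min)/2 = 391 N; F_m = (F_max+F_min)/2 = 1259 N
τ_a = K_W·8F_aD/(πd³) = 1.3673 × 45.82 = 62.648 MPa
τ_m = K_s·8F_mD/(πd³) = 1.1155 × 147.54 = 164.57 MPa
Goodman: 1/n_f = τ_a/S_se + τ_m/S_su = 62.648/212 + 164.57/476 = 0.29551 + 0.34574 = 0.64125
n_f = 1/0.64125 = 1.559

1.56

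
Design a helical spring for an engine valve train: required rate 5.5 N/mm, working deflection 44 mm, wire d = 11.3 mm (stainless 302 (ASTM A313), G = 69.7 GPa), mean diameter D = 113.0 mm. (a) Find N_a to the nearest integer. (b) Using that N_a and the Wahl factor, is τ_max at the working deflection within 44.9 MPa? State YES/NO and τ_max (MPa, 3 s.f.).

(a) 18 coils; (b) NO, τ_max = 54.9 MPa

N_a = Gd⁴/(8D³k) = (69.7×10³)(11.3⁴)/(8·113.0³·5.5) = 17.9 → N_a = 18
Actual rate k = Gd⁴/(8D³·18) = 5.4695 N/mm
Working load F = kδ = 5.4695·44 = 240.66 N
C = 113.0/11.3 = 10.0000; K_W = (4C−1)/(4C−4)+0.615/C = 1.1448
τ_max = K_W·8FD/(πd³) = 1.1448·47.994 = 54.945 MPa
τ_max > 44.9 MPa → exceeds allowable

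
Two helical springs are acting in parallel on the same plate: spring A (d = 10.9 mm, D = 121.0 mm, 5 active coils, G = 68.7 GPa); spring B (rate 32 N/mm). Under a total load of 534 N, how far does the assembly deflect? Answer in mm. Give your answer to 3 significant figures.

k_A = Gd⁴/(8D³N_a) = (68.7×10³)(10.9⁴)/(8·121.0³·5) = 13.685 N/mm
Parallel: k_eq = 13.685 + 32 = 45.685 N/mm
δ = F/k_eq = 534/45.685 = 11.689 mm

11.7 mm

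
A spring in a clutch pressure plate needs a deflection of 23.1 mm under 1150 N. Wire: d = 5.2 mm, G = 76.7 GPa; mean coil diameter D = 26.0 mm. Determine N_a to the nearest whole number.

8

Required rate k = F/δ = 1150/23.1 = 49.784 N/mm
N_a = Gd⁴/(8D³k) = (76.7×10³ × 5.2⁴)/(8 × 26.0³ × 49.784)
    = 5.60801e+07 / 6.99997e+06 = 8.011 → 8 coils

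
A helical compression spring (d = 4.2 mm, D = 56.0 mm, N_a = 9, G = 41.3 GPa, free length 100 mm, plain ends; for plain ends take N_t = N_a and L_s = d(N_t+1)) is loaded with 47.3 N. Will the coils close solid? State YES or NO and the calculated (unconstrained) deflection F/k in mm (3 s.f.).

k = Gd⁴/(8D³N_a) = (41.3×10³)(4.2⁴)/(8·56.0³·9) = 1.0164 N/mm
N_t = 9; L_s = 4.2·10 = 42 mm; δ_solid = L₀ − L_s = 100 − 42 = 58 mm
δ = F/k = 47.3/1.0164 = 46.538 mm
δ < δ_solid → spring does not go solid

NO, δ = 46.5 mm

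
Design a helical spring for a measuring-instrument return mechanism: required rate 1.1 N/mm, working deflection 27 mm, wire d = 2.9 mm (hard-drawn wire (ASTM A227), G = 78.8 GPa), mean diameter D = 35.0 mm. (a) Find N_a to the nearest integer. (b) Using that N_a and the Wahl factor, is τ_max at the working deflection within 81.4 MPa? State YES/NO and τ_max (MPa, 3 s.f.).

(a) 15 coils; (b) NO, τ_max = 120 MPa

N_a = Gd⁴/(8D³k) = (78.8×10³)(2.9⁴)/(8·35.0³·1.1) = 14.77 → N_a = 15
Actual rate k = Gd⁴/(8D³·15) = 1.0833 N/mm
Working load F = kδ = 1.0833·27 = 29.248 N
C = 35.0/2.9 = 12.0690; K_W = (4C−1)/(4C−4)+0.615/C = 1.1187
τ_max = K_W·8FD/(πd³) = 1.1187·106.88 = 119.57 MPa
τ_max > 81.4 MPa → exceeds allowable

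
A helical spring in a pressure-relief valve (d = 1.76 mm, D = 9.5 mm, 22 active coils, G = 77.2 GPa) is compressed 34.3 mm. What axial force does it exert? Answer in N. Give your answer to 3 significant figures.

k = Gd⁴/(8D³N_a) = (77.2×10³)(1.76⁴)/(8·9.5³·22) = 4.9089 N/mm
F = k·δ = 4.9089 × 34.3 = 168.38 N

168 N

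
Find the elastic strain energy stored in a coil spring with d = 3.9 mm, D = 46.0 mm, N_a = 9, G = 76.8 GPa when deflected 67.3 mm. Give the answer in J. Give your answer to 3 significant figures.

k = Gd⁴/(8D³N_a) = (76.8×10³)(3.9⁴)/(8·46.0³·9) = 2.5352 N/mm
U = ½kδ² = 0.5 × 2.5352 × 67.3² = 5741.3 N·mm = 5.7413 J

5.74 J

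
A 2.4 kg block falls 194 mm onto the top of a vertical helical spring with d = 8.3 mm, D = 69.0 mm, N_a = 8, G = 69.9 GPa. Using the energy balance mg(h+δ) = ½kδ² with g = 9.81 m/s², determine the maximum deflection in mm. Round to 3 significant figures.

k = Gd⁴/(8D³N_a) = (69.9×10³)(8.3⁴)/(8·69.0³·8) = 15.778 N/mm
W = mg = 2.4 × 9.81 = 23.544 N
½kδ² − Wδ − Wh = 0 → δ = (W + √(W² + 2kWh))/k
δ = (23.544 + √(554.32 + 144137))/15.778 = (23.544 + 380.38)/15.778 = 25.6 mm

25.6 mm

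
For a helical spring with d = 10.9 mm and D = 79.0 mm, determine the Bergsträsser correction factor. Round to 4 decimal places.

C = D/d = 79.0/10.9 = 7.2477
K_B = (4C+2)/(4C−3) = 30.991/25.991 = 1.1924

1.1924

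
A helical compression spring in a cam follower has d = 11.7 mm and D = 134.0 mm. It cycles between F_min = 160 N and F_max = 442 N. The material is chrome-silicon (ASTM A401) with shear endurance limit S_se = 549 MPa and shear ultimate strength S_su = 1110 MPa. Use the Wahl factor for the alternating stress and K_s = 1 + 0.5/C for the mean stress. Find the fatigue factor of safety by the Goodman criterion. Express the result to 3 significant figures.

C = D/d = 134.0/11.7 = 11.4530; K_W = (4C−1)/(4C−4)+0.615/C = 1.1254; K_s = 1+0.5/C = 1.0437
F_a = (F_max−F_min)/2 = 141 N; F_m = (F_max+F_min)/2 = 301 N
τ_a = K_W·8F_aD/(πd³) = 1.1254 × 30.04 = 33.809 MPa
τ_m = K_s·8F_mD/(πd³) = 1.0437 × 64.129 = 66.929 MPa
Goodman: 1/n_f = τ_a/S_se + τ_m/S_su = 33.809/549 + 66.929/1110 = 0.06158 + 0.06030 = 0.12188
n_f = 1/0.12188 = 8.205

8.20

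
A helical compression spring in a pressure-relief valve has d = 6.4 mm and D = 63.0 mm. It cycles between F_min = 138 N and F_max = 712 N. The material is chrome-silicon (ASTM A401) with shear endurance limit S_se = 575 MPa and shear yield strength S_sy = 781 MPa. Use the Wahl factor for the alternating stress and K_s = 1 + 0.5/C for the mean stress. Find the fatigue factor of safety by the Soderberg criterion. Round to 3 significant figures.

1.43

C = D/d = 63.0/6.4 = 9.8438; K_W = (4C−1)/(4C−4)+0.615/C = 1.1473; K_s = 1+0.5/C = 1.0508
F_a = (F_max−F_min)/2 = 287 N; F_m = (F_max+F_min)/2 = 425 N
τ_a = K_W·8F_aD/(πd³) = 1.1473 × 175.64 = 201.51 MPa
τ_m = K_s·8F_mD/(πd³) = 1.0508 × 260.09 = 273.3 MPa
Soderberg: 1/n_f = τ_a/S_se + τ_m/S_sy = 201.51/575 + 273.3/781 = 0.35045 + 0.34994 = 0.70039
n_f = 1/0.70039 = 1.428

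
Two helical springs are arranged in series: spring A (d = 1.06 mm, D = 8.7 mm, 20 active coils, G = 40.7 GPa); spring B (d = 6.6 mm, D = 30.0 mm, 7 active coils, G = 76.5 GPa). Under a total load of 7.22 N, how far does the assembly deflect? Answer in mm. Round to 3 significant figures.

14.9 mm

k_A = Gd⁴/(8D³N_a) = (40.7×10³)(1.06⁴)/(8·8.7³·20) = 0.48769 N/mm
k_B = Gd⁴/(8D³N_a) = (76.5×10³)(6.6⁴)/(8·30.0³·7) = 96.003 N/mm
Series: 1/k_eq = 1/0.48769 + 1/96.003 = 2.0609; k_eq = 0.48522 N/mm
δ = F/k_eq = 7.22/0.48522 = 14.88 mm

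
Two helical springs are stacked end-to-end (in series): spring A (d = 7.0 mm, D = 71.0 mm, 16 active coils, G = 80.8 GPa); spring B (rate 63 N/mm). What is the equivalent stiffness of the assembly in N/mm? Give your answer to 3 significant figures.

3.97 N/mm

k_A = Gd⁴/(8D³N_a) = (80.8×10³)(7.0⁴)/(8·71.0³·16) = 4.2347 N/mm
Series: 1/k_eq = 1/4.2347 + 1/63 = 0.25202; k_eq = 3.9679 N/mm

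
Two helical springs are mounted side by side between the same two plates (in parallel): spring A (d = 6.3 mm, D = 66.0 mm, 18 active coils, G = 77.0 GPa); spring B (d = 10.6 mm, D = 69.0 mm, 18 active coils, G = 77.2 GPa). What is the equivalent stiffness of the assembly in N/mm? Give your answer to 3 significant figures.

k_A = Gd⁴/(8D³N_a) = (77.0×10³)(6.3⁴)/(8·66.0³·18) = 2.9299 N/mm
k_B = Gd⁴/(8D³N_a) = (77.2×10³)(10.6⁴)/(8·69.0³·18) = 20.603 N/mm
Parallel: k_eq = 2.9299 + 20.603 = 23.533 N/mm

23.5 N/mm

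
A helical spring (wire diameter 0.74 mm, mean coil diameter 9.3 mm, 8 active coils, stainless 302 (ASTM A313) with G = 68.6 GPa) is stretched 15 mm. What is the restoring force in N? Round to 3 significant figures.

5.99 N

k = Gd⁴/(8D³N_a) = (68.6×10³)(0.74⁴)/(8·9.3³·8) = 0.3996 N/mm
F = k·δ = 0.3996 × 15 = 5.994 N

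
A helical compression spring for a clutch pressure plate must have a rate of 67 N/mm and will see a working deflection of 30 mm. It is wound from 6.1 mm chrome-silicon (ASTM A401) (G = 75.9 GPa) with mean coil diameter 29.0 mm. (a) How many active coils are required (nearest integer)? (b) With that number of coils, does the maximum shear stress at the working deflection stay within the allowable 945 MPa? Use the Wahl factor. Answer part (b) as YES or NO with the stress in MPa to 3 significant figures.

(a) 8 coils; (b) YES, τ_max = 873 MPa

N_a = Gd⁴/(8D³k) = (75.9×10³)(6.1⁴)/(8·29.0³·67) = 8.039 → N_a = 8
Actual rate k = Gd⁴/(8D³·8) = 67.327 N/mm
Working load F = kδ = 67.327·30 = 2019.8 N
C = 29.0/6.1 = 4.7541; K_W = (4C−1)/(4C−4)+0.615/C = 1.3291
τ_max = K_W·8FD/(πd³) = 1.3291·657.14 = 873.43 MPa
τ_max ≤ 945 MPa → acceptable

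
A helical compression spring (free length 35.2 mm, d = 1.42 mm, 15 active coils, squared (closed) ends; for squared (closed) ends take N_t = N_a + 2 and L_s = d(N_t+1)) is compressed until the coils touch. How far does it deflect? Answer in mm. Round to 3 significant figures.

9.64 mm

N_t = 17; L_s = 1.42·18 = 25.56 mm
δ_solid = L₀ − L_s = 35.2 − 25.56 = 9.64 mm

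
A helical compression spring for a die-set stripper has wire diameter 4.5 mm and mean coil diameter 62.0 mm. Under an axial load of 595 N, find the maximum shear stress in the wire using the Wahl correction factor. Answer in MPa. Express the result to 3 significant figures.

Spring index C = D/d = 62.0/4.5 = 13.7778
K_W = (4C−1)/(4C−4) + 0.615/C = 54.111/51.111 + 0.0446 = 1.1033
τ₀ = 8FD/(πd³) = 8·595·62.0/(π·4.5³) = 295120/286.28 = 1030.9 MPa
τ_max = K·τ₀ = 1.1033 × 1030.9 = 1137.4 MPa

1140 MPa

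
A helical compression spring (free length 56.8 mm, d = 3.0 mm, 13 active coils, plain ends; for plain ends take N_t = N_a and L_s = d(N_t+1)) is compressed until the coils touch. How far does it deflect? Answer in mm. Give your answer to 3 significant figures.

N_t = 13; L_s = 3.0·14 = 42 mm
δ_solid = L₀ − L_s = 56.8 − 42 = 14.8 mm

14.8 mm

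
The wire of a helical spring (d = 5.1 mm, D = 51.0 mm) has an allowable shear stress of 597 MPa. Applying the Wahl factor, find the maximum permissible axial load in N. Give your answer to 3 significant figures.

533 N

C = D/d = 51.0/5.1 = 10.0000
K_W = (4C−1)/(4C−4) + 0.615/C = 39.000/36.000 + 0.0615 = 1.1448
τ_max = K·8FD/(πd³) → F_max = τ_allow·πd³/(8DK)
F_max = 597·π·5.1³/(8·51.0·1.1448) = 2.4879e+05/467.09 = 532.64 N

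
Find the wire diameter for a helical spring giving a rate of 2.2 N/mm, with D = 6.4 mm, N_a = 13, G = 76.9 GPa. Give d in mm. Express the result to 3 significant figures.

d = (8D³N_a·k / G)^(1/4) = (8·6.4³·13·2.2 / (76.9×10³))^0.25
  = (0.77996)^0.25 = 0.9398 mm

0.940 mm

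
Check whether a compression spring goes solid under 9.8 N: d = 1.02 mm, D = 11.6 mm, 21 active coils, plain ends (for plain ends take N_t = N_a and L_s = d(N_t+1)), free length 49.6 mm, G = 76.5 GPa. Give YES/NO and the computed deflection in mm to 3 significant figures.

k = Gd⁴/(8D³N_a) = (76.5×10³)(1.02⁴)/(8·11.6³·21) = 0.31578 N/mm
N_t = 21; L_s = 1.02·22 = 22.44 mm; δ_solid = L₀ − L_s = 49.6 − 22.44 = 27.16 mm
δ = F/k = 9.8/0.31578 = 31.035 mm
δ ≥ δ_solid → spring goes solid

YES, δ = 31.0 mm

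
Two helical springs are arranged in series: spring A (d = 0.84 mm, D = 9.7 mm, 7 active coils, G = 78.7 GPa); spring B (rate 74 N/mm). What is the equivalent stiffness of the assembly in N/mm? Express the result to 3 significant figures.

k_A = Gd⁴/(8D³N_a) = (78.7×10³)(0.84⁴)/(8·9.7³·7) = 0.76664 N/mm
Series: 1/k_eq = 1/0.76664 + 1/74 = 1.3179; k_eq = 0.75877 N/mm

0.759 N/mm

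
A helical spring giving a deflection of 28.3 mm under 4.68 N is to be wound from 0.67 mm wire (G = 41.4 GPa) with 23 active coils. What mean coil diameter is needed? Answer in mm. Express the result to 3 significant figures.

6.50 mm

Required rate k = F/δ = 4.68/28.3 = 0.16537 N/mm
D = (Gd⁴/(8N_a·k))^(1/3) = (41.4×10³·0.67⁴/(8·23·0.16537))^(1/3)
  = (274.172)^(1/3) = 6.4964 mm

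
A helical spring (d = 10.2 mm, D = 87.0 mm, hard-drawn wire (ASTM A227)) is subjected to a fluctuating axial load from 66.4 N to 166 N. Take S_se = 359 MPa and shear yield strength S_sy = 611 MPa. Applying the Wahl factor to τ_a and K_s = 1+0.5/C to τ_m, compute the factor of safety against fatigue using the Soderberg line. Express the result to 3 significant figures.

C = D/d = 87.0/10.2 = 8.5294; K_W = (4C−1)/(4C−4)+0.615/C = 1.1717; K_s = 1+0.5/C = 1.0586
F_a = (F_max−F_min)/2 = 49.8 N; F_m = (F_max+F_min)/2 = 116.2 N
τ_a = K_W·8F_aD/(πd³) = 1.1717 × 10.397 = 12.182 MPa
τ_m = K_s·8F_mD/(πd³) = 1.0586 × 24.259 = 25.681 MPa
Soderberg: 1/n_f = τ_a/S_se + τ_m/S_sy = 12.182/359 + 25.681/611 = 0.03393 + 0.04203 = 0.075963
n_f = 1/0.075963 = 13.16

13.2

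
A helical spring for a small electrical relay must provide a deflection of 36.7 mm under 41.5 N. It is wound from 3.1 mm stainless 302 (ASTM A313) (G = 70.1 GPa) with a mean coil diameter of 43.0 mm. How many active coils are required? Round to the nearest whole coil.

Required rate k = F/δ = 41.5/36.7 = 1.1308 N/mm
N_a = Gd⁴/(8D³k) = (70.1×10³ × 3.1⁴)/(8 × 43.0³ × 1.1308)
    = 6.47388e+06 / 719246 = 9.001 → 9 coils

9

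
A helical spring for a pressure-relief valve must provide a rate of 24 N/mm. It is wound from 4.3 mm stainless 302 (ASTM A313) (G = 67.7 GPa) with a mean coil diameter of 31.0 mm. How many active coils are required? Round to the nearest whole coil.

N_a = Gd⁴/(8D³k) = (67.7×10³ × 4.3⁴)/(8 × 31.0³ × 24)
    = 2.31453e+07 / 5.71987e+06 = 4.046 → 4 coils

4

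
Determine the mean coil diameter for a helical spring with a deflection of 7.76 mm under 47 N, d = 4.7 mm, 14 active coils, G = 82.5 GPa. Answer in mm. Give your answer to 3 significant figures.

39.0 mm

Required rate k = F/δ = 47/7.76 = 6.0567 N/mm
D = (Gd⁴/(8N_a·k))^(1/3) = (82.5×10³·4.7⁴/(8·14·6.0567))^(1/3)
  = (59346)^(1/3) = 39.0059 mm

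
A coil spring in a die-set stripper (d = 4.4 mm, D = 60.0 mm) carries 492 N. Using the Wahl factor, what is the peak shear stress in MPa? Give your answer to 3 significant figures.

Spring index C = D/d = 60.0/4.4 = 13.6364
K_W = (4C−1)/(4C−4) + 0.615/C = 53.545/50.545 + 0.0451 = 1.1045
τ₀ = 8FD/(πd³) = 8·492·60.0/(π·4.4³) = 236160/267.61 = 882.47 MPa
τ_max = K·τ₀ = 1.1045 × 882.47 = 974.64 MPa

975 MPa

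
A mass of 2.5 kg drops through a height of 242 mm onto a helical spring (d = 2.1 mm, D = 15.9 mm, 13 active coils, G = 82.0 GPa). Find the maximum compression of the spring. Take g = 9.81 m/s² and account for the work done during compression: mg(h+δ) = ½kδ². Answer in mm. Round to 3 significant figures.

k = Gd⁴/(8D³N_a) = (82.0×10³)(2.1⁴)/(8·15.9³·13) = 3.8148 N/mm
W = mg = 2.5 × 9.81 = 24.525 N
½kδ² − Wδ − Wh = 0 → δ = (W + √(W² + 2kWh))/k
δ = (24.525 + √(601.48 + 45281.5))/3.8148 = (24.525 + 214.2)/3.8148 = 62.58 mm

62.6 mm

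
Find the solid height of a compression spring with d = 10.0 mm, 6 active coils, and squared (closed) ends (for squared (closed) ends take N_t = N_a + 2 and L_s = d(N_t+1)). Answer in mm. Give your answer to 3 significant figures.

90.0 mm

squared (closed) ends: N_t = N_a + 2 = 6 + 2 = 8
L_s = d·(N_t+1) = 10.0 × 9 = 90 mm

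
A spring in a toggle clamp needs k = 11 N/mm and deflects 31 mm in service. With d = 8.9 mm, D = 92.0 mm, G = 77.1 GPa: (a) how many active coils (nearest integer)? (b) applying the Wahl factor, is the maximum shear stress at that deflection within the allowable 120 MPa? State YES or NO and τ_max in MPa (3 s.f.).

N_a = Gd⁴/(8D³k) = (77.1×10³)(8.9⁴)/(8·92.0³·11) = 7.059 → N_a = 7
Actual rate k = Gd⁴/(8D³·7) = 11.093 N/mm
Working load F = kδ = 11.093·31 = 343.89 N
C = 92.0/8.9 = 10.3371; K_W = (4C−1)/(4C−4)+0.615/C = 1.1398
τ_max = K_W·8FD/(πd³) = 1.1398·114.28 = 130.26 MPa
τ_max > 120 MPa → exceeds allowable

(a) 7 coils; (b) NO, τ_max = 130 MPa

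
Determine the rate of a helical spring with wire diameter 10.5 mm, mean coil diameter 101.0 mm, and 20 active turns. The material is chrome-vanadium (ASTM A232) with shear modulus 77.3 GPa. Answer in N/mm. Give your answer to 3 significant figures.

k = Gd⁴/(8D³N_a) = (77.3×10³ × 10.5⁴) / (8 × 101.0³ × 20)
  = 9.39586e+08 / 1.64848e+08 = 5.6997 N/mm

5.70 N/mm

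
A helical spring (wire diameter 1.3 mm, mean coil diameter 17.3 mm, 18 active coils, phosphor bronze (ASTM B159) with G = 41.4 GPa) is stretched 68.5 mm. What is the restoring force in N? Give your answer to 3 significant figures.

10.9 N

k = Gd⁴/(8D³N_a) = (41.4×10³)(1.3⁴)/(8·17.3³·18) = 0.15859 N/mm
F = k·δ = 0.15859 × 68.5 = 10.863 N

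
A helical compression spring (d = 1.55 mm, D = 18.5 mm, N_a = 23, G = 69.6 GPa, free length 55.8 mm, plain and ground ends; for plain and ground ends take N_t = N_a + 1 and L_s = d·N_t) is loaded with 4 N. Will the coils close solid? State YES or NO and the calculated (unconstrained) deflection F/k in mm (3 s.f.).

NO, δ = 11.6 mm

k = Gd⁴/(8D³N_a) = (69.6×10³)(1.55⁴)/(8·18.5³·23) = 0.34483 N/mm
N_t = 24; L_s = 1.55·24 = 37.2 mm; δ_solid = L₀ − L_s = 55.8 − 37.2 = 18.6 mm
δ = F/k = 4/0.34483 = 11.6 mm
δ < δ_solid → spring does not go solid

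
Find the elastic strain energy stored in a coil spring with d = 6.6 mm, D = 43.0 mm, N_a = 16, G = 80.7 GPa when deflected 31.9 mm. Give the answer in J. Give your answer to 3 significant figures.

7.66 J

k = Gd⁴/(8D³N_a) = (80.7×10³)(6.6⁴)/(8·43.0³·16) = 15.046 N/mm
U = ½kδ² = 0.5 × 15.046 × 31.9² = 7655.7 N·mm = 7.6557 J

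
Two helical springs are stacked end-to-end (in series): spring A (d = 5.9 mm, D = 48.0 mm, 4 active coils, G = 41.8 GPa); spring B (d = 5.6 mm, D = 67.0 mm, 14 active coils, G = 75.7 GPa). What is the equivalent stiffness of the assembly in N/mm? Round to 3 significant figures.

k_A = Gd⁴/(8D³N_a) = (41.8×10³)(5.9⁴)/(8·48.0³·4) = 14.312 N/mm
k_B = Gd⁴/(8D³N_a) = (75.7×10³)(5.6⁴)/(8·67.0³·14) = 2.2101 N/mm
Series: 1/k_eq = 1/14.312 + 1/2.2101 = 0.52234; k_eq = 1.9144 N/mm

1.91 N/mm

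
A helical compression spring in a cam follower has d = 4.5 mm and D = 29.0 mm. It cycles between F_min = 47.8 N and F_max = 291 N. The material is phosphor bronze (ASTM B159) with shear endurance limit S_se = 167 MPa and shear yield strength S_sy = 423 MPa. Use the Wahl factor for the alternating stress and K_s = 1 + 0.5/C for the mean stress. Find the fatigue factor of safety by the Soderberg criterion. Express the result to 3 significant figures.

C = D/d = 29.0/4.5 = 6.4444; K_W = (4C−1)/(4C−4)+0.615/C = 1.2332; K_s = 1+0.5/C = 1.0776
F_a = (F_max−F_min)/2 = 121.6 N; F_m = (F_max+F_min)/2 = 169.4 N
τ_a = K_W·8F_aD/(πd³) = 1.2332 × 98.545 = 121.52 MPa
τ_m = K_s·8F_mD/(πd³) = 1.0776 × 137.28 = 147.93 MPa
Soderberg: 1/n_f = τ_a/S_se + τ_m/S_sy = 121.52/167 + 147.93/423 = 0.72769 + 0.34972 = 1.0774
n_f = 1/1.0774 = 0.9281

0.928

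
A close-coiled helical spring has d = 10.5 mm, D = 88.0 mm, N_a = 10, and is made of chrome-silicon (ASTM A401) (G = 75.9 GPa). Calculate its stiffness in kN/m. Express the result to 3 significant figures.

k = Gd⁴/(8D³N_a) = (75.9×10³ × 10.5⁴) / (8 × 88.0³ × 10)
  = 9.22569e+08 / 5.45178e+07 = 16.922 N/mm

16.9 kN/m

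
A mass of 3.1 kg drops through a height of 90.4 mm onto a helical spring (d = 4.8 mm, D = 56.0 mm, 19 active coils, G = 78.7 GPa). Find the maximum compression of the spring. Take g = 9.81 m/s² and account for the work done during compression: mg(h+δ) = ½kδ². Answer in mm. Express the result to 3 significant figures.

k = Gd⁴/(8D³N_a) = (78.7×10³)(4.8⁴)/(8·56.0³·19) = 1.5651 N/mm
W = mg = 3.1 × 9.81 = 30.411 N
½kδ² − Wδ − Wh = 0 → δ = (W + √(W² + 2kWh))/k
δ = (30.411 + √(924.83 + 8605.2))/1.5651 = (30.411 + 97.622)/1.5651 = 81.807 mm

81.8 mm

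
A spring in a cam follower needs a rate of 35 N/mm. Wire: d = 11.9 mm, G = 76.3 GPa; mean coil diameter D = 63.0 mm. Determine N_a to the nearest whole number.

22

N_a = Gd⁴/(8D³k) = (76.3×10³ × 11.9⁴)/(8 × 63.0³ × 35)
    = 1.53007e+09 / 7.00132e+07 = 21.85 → 22 coils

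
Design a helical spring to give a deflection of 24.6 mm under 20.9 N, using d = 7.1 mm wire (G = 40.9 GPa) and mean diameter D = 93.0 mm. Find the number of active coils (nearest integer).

19

Required rate k = F/δ = 20.9/24.6 = 0.84959 N/mm
N_a = Gd⁴/(8D³k) = (40.9×10³ × 7.1⁴)/(8 × 93.0³ × 0.84959)
    = 1.03934e+08 / 5.46701e+06 = 19.01 → 19 coils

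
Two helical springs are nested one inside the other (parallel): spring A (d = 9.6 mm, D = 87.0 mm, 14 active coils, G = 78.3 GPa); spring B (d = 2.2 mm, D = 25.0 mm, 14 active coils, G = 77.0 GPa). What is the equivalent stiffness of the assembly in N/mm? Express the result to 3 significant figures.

10.0 N/mm

k_A = Gd⁴/(8D³N_a) = (78.3×10³)(9.6⁴)/(8·87.0³·14) = 9.0172 N/mm
k_B = Gd⁴/(8D³N_a) = (77.0×10³)(2.2⁴)/(8·25.0³·14) = 1.0307 N/mm
Parallel: k_eq = 9.0172 + 1.0307 = 10.048 N/mm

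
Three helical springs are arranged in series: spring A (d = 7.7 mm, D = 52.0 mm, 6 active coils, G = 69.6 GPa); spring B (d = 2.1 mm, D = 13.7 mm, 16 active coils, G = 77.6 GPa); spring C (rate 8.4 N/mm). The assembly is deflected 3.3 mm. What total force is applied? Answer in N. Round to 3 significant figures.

9.05 N

k_A = Gd⁴/(8D³N_a) = (69.6×10³)(7.7⁴)/(8·52.0³·6) = 36.251 N/mm
k_B = Gd⁴/(8D³N_a) = (77.6×10³)(2.1⁴)/(8·13.7³·16) = 4.5853 N/mm
Series: 1/k_eq = 1/36.251 + 1/4.5853 + 1/8.4 = 0.36472; k_eq = 2.7418 N/mm
F = k_eq·δ = 2.7418·3.3 = 9.048 N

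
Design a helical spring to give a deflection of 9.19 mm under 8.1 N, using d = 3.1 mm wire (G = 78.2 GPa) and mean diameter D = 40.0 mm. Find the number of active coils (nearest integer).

16

Required rate k = F/δ = 8.1/9.19 = 0.88139 N/mm
N_a = Gd⁴/(8D³k) = (78.2×10³ × 3.1⁴)/(8 × 40.0³ × 0.88139)
    = 7.22193e+06 / 451273 = 16 → 16 coils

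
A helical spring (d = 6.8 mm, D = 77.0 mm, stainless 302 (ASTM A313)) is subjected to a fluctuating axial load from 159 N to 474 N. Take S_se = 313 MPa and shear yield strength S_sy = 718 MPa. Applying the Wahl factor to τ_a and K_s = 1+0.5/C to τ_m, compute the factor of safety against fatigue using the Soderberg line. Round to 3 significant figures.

1.56

C = D/d = 77.0/6.8 = 11.3235; K_W = (4C−1)/(4C−4)+0.615/C = 1.1270; K_s = 1+0.5/C = 1.0442
F_a = (F_max−F_min)/2 = 157.5 N; F_m = (F_max+F_min)/2 = 316.5 N
τ_a = K_W·8F_aD/(πd³) = 1.1270 × 98.217 = 110.69 MPa
τ_m = K_s·8F_mD/(πd³) = 1.0442 × 197.37 = 206.08 MPa
Soderberg: 1/n_f = τ_a/S_se + τ_m/S_sy = 110.69/313 + 206.08/718 = 0.35363 + 0.28702 = 0.64065
n_f = 1/0.64065 = 1.561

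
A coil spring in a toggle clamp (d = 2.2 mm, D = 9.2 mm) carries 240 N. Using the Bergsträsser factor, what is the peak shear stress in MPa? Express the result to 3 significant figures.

Spring index C = D/d = 9.2/2.2 = 4.1818
K_B = (4C+2)/(4C−3) = 18.727/13.727 = 1.3642
τ₀ = 8FD/(πd³) = 8·240·9.2/(π·2.2³) = 17664/33.452 = 528.05 MPa
τ_max = K·τ₀ = 1.3642 × 528.05 = 720.38 MPa

720 MPa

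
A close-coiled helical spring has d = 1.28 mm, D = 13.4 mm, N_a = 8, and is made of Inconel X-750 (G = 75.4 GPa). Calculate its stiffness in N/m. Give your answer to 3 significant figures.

1310 N/m

k = Gd⁴/(8D³N_a) = (75.4×10³ × 1.28⁴) / (8 × 13.4³ × 8)
  = 202400 / 153991 = 1.3144 N/mm = 1314.4 N/m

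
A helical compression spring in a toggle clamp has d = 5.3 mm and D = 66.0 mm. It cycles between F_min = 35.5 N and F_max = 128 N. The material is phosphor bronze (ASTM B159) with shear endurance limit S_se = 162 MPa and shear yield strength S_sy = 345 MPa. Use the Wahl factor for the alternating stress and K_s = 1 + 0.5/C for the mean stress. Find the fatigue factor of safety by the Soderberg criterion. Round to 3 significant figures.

1.57

C = D/d = 66.0/5.3 = 12.4528; K_W = (4C−1)/(4C−4)+0.615/C = 1.1149; K_s = 1+0.5/C = 1.0402
F_a = (F_max−F_min)/2 = 46.25 N; F_m = (F_max+F_min)/2 = 81.75 N
τ_a = K_W·8F_aD/(πd³) = 1.1149 × 52.212 = 58.209 MPa
τ_m = K_s·8F_mD/(πd³) = 1.0402 × 92.288 = 95.993 MPa
Soderberg: 1/n_f = τ_a/S_se + τ_m/S_sy = 58.209/162 + 95.993/345 = 0.35932 + 0.27824 = 0.63756
n_f = 1/0.63756 = 1.568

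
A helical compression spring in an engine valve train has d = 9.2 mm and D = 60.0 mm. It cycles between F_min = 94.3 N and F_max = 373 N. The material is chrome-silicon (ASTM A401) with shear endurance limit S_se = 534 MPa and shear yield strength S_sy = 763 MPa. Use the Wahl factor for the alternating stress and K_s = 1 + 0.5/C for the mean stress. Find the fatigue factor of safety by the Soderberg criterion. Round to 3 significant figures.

7.83

C = D/d = 60.0/9.2 = 6.5217; K_W = (4C−1)/(4C−4)+0.615/C = 1.2301; K_s = 1+0.5/C = 1.0767
F_a = (F_max−F_min)/2 = 139.35 N; F_m = (F_max+F_min)/2 = 233.65 N
τ_a = K_W·8F_aD/(πd³) = 1.2301 × 27.342 = 33.634 MPa
τ_m = K_s·8F_mD/(πd³) = 1.0767 × 45.845 = 49.36 MPa
Soderberg: 1/n_f = τ_a/S_se + τ_m/S_sy = 33.634/534 + 49.36/763 = 0.06299 + 0.06469 = 0.12768
n_f = 1/0.12768 = 7.832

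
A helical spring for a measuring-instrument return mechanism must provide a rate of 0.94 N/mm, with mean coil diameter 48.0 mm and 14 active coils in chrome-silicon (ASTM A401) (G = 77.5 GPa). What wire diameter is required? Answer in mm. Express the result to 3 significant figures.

3.50 mm

d = (8D³N_a·k / G)^(1/4) = (8·48.0³·14·0.94 / (77.5×10³))^0.25
  = (150.23)^0.25 = 3.5010 mm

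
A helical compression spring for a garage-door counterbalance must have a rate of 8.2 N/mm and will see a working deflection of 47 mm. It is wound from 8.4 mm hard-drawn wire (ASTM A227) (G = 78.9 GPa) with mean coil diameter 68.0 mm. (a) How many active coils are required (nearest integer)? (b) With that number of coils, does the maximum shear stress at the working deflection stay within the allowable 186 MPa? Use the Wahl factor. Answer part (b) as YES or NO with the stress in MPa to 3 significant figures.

N_a = Gd⁴/(8D³k) = (78.9×10³)(8.4⁴)/(8·68.0³·8.2) = 19.04 → N_a = 19
Actual rate k = Gd⁴/(8D³·19) = 8.2191 N/mm
Working load F = kδ = 8.2191·47 = 386.3 N
C = 68.0/8.4 = 8.0952; K_W = (4C−1)/(4C−4)+0.615/C = 1.1817
τ_max = K_W·8FD/(πd³) = 1.1817·112.86 = 133.36 MPa
τ_max ≤ 186 MPa → acceptable

(a) 19 coils; (b) YES, τ_max = 133 MPa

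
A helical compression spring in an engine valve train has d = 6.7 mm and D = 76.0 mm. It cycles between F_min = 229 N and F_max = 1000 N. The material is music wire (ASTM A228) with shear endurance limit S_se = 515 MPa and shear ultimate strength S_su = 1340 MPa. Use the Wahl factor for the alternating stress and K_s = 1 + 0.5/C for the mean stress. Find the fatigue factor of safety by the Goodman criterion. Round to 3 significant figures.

C = D/d = 76.0/6.7 = 11.3433; K_W = (4C−1)/(4C−4)+0.615/C = 1.1267; K_s = 1+0.5/C = 1.0441
F_a = (F_max−F_min)/2 = 385.5 N; F_m = (F_max+F_min)/2 = 614.5 N
τ_a = K_W·8F_aD/(πd³) = 1.1267 × 248.06 = 279.49 MPa
τ_m = K_s·8F_mD/(πd³) = 1.0441 × 395.41 = 412.84 MPa
Goodman: 1/n_f = τ_a/S_se + τ_m/S_su = 279.49/515 + 412.84/1340 = 0.54271 + 0.30809 = 0.8508
n_f = 1/0.8508 = 1.175

1.18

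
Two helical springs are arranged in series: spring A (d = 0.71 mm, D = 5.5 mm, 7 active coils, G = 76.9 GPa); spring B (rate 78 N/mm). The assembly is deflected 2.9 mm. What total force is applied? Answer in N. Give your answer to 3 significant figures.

5.92 N

k_A = Gd⁴/(8D³N_a) = (76.9×10³)(0.71⁴)/(8·5.5³·7) = 2.0974 N/mm
Series: 1/k_eq = 1/2.0974 + 1/78 = 0.4896; k_eq = 2.0425 N/mm
F = k_eq·δ = 2.0425·2.9 = 5.9232 N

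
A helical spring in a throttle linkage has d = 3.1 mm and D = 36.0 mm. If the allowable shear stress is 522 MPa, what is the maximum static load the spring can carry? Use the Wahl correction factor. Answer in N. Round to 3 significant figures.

C = D/d = 36.0/3.1 = 11.6129
K_W = (4C−1)/(4C−4) + 0.615/C = 45.452/42.452 + 0.0530 = 1.1236
τ_max = K·8FD/(πd³) → F_max = τ_allow·πd³/(8DK)
F_max = 522·π·3.1³/(8·36.0·1.1236) = 48855/323.6 = 150.97 N

151 N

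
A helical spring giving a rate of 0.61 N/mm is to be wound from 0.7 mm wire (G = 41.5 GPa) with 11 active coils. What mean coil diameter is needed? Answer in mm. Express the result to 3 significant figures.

5.70 mm

D = (Gd⁴/(8N_a·k))^(1/3) = (41.5×10³·0.7⁴/(8·11·0.61))^(1/3)
  = (185.621)^(1/3) = 5.7044 mm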